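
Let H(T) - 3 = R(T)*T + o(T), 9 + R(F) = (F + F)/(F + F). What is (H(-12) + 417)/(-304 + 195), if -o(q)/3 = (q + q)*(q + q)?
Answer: 1212/109 ≈ 11.119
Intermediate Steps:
o(q) = -12*q² (o(q) = -3*(q + q)*(q + q) = -3*2*q*2*q = -12*q²)
R(F) = -8 (R(F) = -9 + (F + F)/(F + F) = -9 + (2*F)/((2*F)) = -9 + (2*F)*(1/(2*F)) = -9 + 1 = -8)
H(T) = 3 - 12*T² - 8*T (H(T) = 3 + (-8*T - 12*T²) = 3 + (-12*T² - 8*T) = 3 - 12*T² - 8*T)
(H(-12) + 417)/(-304 + 195) = ((3 - 12*(-12)² - 8*(-12)) + 417)/(-304 + 195) = ((3 - 12*144 + 96) + 417)/(-109) = ((3 - 1728 + 96) + 417)*(-1/109) = (-1629 + 417)*(-1/109) = -1212*(-1/109) = 1212/109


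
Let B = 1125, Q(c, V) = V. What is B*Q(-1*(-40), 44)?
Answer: 49500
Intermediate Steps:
B*Q(-1*(-40), 44) = 1125*44 = 49500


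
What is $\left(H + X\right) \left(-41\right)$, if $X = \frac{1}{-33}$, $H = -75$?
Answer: $\frac{101516}{33} \approx 3076.2$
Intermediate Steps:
$X = - \frac{1}{33} \approx -0.030303$
$\left(H + X\right) \left(-41\right) = \left(-75 - \frac{1}{33}\right) \left(-41\right) = \left(- \frac{2476}{33}\right) \left(-41\right) = \frac{101516}{33}$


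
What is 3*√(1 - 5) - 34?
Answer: -34 + 6*I ≈ -34.0 + 6.0*I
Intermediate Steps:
3*√(1 - 5) - 34 = 3*√(-4) - 34 = 3*(2*I) - 34 = 6*I - 34 = -34 + 6*I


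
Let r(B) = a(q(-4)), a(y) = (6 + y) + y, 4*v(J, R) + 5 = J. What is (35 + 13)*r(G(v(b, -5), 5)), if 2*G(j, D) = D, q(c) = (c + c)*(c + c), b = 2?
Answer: 6432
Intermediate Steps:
v(J, R) = -5/4 + J/4
q(c) = 4*c² (q(c) = (2*c)*(2*c) = 4*c²)
G(j, D) = D/2
a(y) = 6 + 2*y
r(B) = 134 (r(B) = 6 + 2*(4*(-4)²) = 6 + 2*(4*16) = 6 + 2*64 = 6 + 128 = 134)
(35 + 13)*r(G(v(b, -5), 5)) = (35 + 13)*134 = 48*134 = 6432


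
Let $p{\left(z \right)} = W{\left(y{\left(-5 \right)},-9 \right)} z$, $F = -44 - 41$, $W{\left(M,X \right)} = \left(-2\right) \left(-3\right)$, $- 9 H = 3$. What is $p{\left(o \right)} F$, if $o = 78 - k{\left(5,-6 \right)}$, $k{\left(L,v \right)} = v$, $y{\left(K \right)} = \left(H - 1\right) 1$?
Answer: $-42840$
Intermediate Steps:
$H = - \frac{1}{3}$ ($H = \left(- \frac{1}{9}\right) 3 = - \frac{1}{3} \approx -0.33333$)
$y{\left(K \right)} = - \frac{4}{3}$ ($y{\left(K \right)} = \left(- \frac{1}{3} - 1\right) 1 = \left(- \frac{4}{3}\right) 1 = - \frac{4}{3}$)
$W{\left(M,X \right)} = 6$
$o = 84$ ($o = 78 - -6 = 78 + 6 = 84$)
$F = -85$
$p{\left(z \right)} = 6 z$
$p{\left(o \right)} F = 6 \cdot 84 \left(-85\right) = 504 \left(-85\right) = -42840$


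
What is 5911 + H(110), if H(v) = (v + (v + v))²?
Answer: 114811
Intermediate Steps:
H(v) = 9*v² (H(v) = (v + 2*v)² = (3*v)² = 9*v²)
5911 + H(110) = 5911 + 9*110² = 5911 + 9*12100 = 5911 + 108900 = 114811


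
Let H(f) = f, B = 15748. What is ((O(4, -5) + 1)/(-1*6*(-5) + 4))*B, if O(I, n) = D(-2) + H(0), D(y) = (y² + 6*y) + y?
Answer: -70866/17 ≈ -4168.6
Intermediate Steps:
D(y) = y² + 7*y
O(I, n) = -10 (O(I, n) = -2*(7 - 2) + 0 = -2*5 + 0 = -10 + 0 = -10)
((O(4, -5) + 1)/(-1*6*(-5) + 4))*B = ((-10 + 1)/(-1*6*(-5) + 4))*15748 = -9/(-6*(-5) + 4)*15748 = -9/(30 + 4)*15748 = -9/34*15748 = -70866/17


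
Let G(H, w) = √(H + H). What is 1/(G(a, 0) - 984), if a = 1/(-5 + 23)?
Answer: -3/2951 ≈ -0.0010166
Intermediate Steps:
a = 1/18 ≈ 0.055556
G(H, w) = √2*√H (G(H, w) = √(2*H) = √2*√H)
1/(G(a, 0) - 984) = 1/(√2*√(1/18) - 984) = 1/(√2*(√2/6) - 984) = 1/(⅓ - 984) = 1/(-2951/3) = -3/2951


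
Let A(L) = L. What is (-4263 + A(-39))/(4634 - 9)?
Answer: -4302/4625 ≈ -0.93016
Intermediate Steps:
(-4263 + A(-39))/(4634 - 9) = (-4263 - 39)/(4634 - 9) = -4302/4625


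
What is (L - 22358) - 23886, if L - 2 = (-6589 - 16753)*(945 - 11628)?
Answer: 249316344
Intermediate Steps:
L = 249362588 (L = 2 + (-6589 - 16753)*(945 - 11628) = 2 - 23342*(-10683) = 2 + 249362586 = 249362588)
(L - 22358) - 23886 = (249362588 - 22358) - 23886 = 249340230 - 23886 = 249316344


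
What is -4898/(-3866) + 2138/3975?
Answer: 13867529/7683675 ≈ 1.8048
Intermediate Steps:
-4898/(-3866) + 2138/3975 = -4898*(-1/3866) + 2138*(1/3975) = 2449/1933 + 2138/3975 = 13867529/7683675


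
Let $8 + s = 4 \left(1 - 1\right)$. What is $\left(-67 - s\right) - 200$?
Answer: $-259$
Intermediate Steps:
$s = -8$ ($s = -8 + 4 \left(1 - 1\right) = -8 + 4 \cdot 0 = -8 + 0 = -8$)
$\left(-67 - s\right) - 200 = \left(-67 - -8\right) - 200 = \left(-67 + 8\right) - 200 = -59 - 200 = -259$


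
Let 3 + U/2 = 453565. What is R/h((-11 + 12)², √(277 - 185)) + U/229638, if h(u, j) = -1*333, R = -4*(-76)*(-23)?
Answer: 317950198/12744909 ≈ 24.947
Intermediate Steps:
R = -6992 (R = 304*(-23) = -6992)
U = 907124 (U = -6 + 2*453565 = -6 + 907130 = 907124)
h(u, j) = -333
R/h((-11 + 12)², √(277 - 185)) + U/229638 = -6992/(-333) + 907124/229638 = -6992*(-1/333) + 907124*(1/229638) = 6992/333 + 453562/114819 = 317950198/12744909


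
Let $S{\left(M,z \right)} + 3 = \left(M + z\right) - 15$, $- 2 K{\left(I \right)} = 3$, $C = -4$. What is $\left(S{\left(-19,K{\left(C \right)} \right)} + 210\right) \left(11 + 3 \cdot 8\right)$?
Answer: $\frac{12005}{2} \approx 6002.5$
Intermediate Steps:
$K{\left(I \right)} = - \frac{3}{2}$ ($K{\left(I \right)} = \left(- \frac{1}{2}\right) 3 = - \frac{3}{2}$)
$S{\left(M,z \right)} = -18 + M + z$ ($S{\left(M,z \right)} = -3 - \left(15 - M - z\right) = -3 + \left(-15 + M + z\right) = -18 + M + z$)
$\left(S{\left(-19,K{\left(C \right)} \right)} + 210\right) \left(11 + 3 \cdot 8\right) = \left(\left(-18 - 19 - \frac{3}{2}\right) + 210\right) \left(11 + 3 \cdot 8\right) = \left(- \frac{77}{2} + 210\right) \left(11 + 24\right) = \frac{343}{2} \cdot 35 = \frac{12005}{2}$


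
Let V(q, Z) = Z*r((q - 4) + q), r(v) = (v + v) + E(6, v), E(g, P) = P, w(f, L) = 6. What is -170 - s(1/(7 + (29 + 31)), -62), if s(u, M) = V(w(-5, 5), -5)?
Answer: -50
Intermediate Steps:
r(v) = 3*v (r(v) = (v + v) + v = 2*v + v = 3*v)
V(q, Z) = Z*(-12 + 6*q) (V(q, Z) = Z*(3*((q - 4) + q)) = Z*(3*((-4 + q) + q)) = Z*(3*(-4 + 2*q)) = Z*(-12 + 6*q))
s(u, M) = -120 (s(u, M) = 6*(-5)*(-2 + 6) = 6*(-5)*4 = -120)
-170 - s(1/(7 + (29 + 31)), -62) = -170 - 1*(-120) = -170 + 120 = -50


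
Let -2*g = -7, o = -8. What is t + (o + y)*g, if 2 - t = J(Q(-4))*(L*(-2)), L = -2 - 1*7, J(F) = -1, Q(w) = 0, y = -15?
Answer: -121/2 ≈ -60.500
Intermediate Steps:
g = 7/2 (g = -1/2*(-7) = 7/2 ≈ 3.5000)
L = -9 (L = -2 - 7 = -9)
t = 20 (t = 2 - (-1)*(-9*(-2)) = 2 - (-1)*18 = 2 - 1*(-18) = 2 + 18 = 20)
t + (o + y)*g = 20 + (-8 - 15)*(7/2) = 20 - 23*7/2 = 20 - 161/2 = -121/2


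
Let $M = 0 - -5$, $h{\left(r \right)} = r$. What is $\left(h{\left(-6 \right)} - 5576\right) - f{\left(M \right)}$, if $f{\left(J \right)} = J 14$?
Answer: $-5652$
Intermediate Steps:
$M = 5$ ($M = 0 + 5 = 5$)
$f{\left(J \right)} = 14 J$
$\left(h{\left(-6 \right)} - 5576\right) - f{\left(M \right)} = \left(-6 - 5576\right) - 14 \cdot 5 = \left(-6 - 5576\right) - 70 = -5582 - 70 = -5652$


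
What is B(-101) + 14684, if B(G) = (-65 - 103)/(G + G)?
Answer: 1483168/101 ≈ 14685.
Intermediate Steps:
B(G) = -84/G (B(G) = -168*1/(2*G) = -84/G)
B(-101) + 14684 = -84/(-101) + 14684 = -84*(-1/101) + 14684 = 84/101 + 14684 = 1483168/101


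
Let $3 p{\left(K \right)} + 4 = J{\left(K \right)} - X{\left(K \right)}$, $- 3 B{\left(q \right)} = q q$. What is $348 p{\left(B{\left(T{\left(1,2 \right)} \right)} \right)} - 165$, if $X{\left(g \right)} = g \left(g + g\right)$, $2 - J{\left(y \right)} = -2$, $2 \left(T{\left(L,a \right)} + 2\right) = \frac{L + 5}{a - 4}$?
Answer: $- \frac{72599}{18} \approx -4033.3$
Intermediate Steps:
$T{\left(L,a \right)} = -2 + \frac{5 + L}{2 \left(-4 + a\right)}$ ($T{\left(L,a \right)} = -2 + \frac{\left(L + 5\right) \frac{1}{a - 4}}{2} = -2 + \frac{\left(5 + L\right) \frac{1}{-4 + a}}{2} = -2 + \frac{\frac{1}{-4 + a} \left(5 + L\right)}{2} = -2 + \frac{5 + L}{2 \left(-4 + a\right)}$)
$J{\left(y \right)} = 4$ ($J{\left(y \right)} = 2 - -2 = 2 + 2 = 4$)
$X{\left(g \right)} = 2 g^{2}$ ($X{\left(g \right)} = g 2 g = 2 g^{2}$)
$B{\left(q \right)} = - \frac{q^{2}}{3}$ ($B{\left(q \right)} = - \frac{q q}{3} = - \frac{q^{2}}{3}$)
$p{\left(K \right)} = - \frac{2 K^{2}}{3}$ ($p{\left(K \right)} = - \frac{4}{3} + \frac{4 - 2 K^{2}}{3} = - \frac{4}{3} - \left(- \frac{4}{3} + \frac{2 K^{2}}{3}\right) = - \frac{2 K^{2}}{3}$)
$348 p{\left(B{\left(T{\left(1,2 \right)} \right)} \right)} - 165 = 348 \left(- \frac{2 \left(- \frac{\left(\frac{21 + 1 - 8}{2 \left(-4 + 2\right)}\right)^{2}}{3}\right)^{2}}{3}\right) - 165 = 348 \left(- \frac{2 \left(- \frac{\left(\frac{21 + 1 - 8}{2 \left(-2\right)}\right)^{2}}{3}\right)^{2}}{3}\right) - 165 = 348 \left(- \frac{2 \left(- \frac{\left(\frac{1}{2} \left(- \frac{1}{2}\right) 14\right)^{2}}{3}\right)^{2}}{3}\right) - 165 = 348 \left(- \frac{2 \left(- \frac{\left(- \frac{7}{2}\right)^{2}}{3}\right)^{2}}{3}\right) - 165 = 348 \left(- \frac{2 \left(\left(- \frac{1}{3}\right) \frac{49}{4}\right)^{2}}{3}\right) - 165 = 348 \left(- \frac{2 \left(- \frac{49}{12}\right)^{2}}{3}\right) - 165 = 348 \left(\left(- \frac{2}{3}\right) \frac{2401}{144}\right) - 165 = 348 \left(- \frac{2401}{216}\right) - 165 = - \frac{69629}{18} - 165 = - \frac{72599}{18}$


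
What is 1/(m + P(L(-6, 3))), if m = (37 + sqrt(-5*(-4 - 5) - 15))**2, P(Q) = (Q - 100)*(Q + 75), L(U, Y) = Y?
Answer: -6167/37867609 - 74*sqrt(30)/37867609 ≈ -0.00017356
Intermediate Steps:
P(Q) = (-100 + Q)*(75 + Q)
m = (37 + sqrt(30))**2 (m = (37 + sqrt(-5*(-9) - 15))**2 = (37 + sqrt(45 - 15))**2 = (37 + sqrt(30))**2 ≈ 1804.3)
1/(m + P(L(-6, 3))) = 1/((37 + sqrt(30))**2 + (-7500 + 3**2 - 25*3)) = 1/((37 + sqrt(30))**2 + (-7500 + 9 - 75)) = 1/((37 + sqrt(30))**2 - 7566) = 1/(-7566 + (37 + sqrt(30))**2)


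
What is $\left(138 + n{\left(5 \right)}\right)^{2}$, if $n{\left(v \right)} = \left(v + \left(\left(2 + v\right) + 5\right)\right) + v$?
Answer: $25600$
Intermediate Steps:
$n{\left(v \right)} = 7 + 3 v$ ($n{\left(v \right)} = \left(v + \left(7 + v\right)\right) + v = \left(7 + 2 v\right) + v = 7 + 3 v$)
$\left(138 + n{\left(5 \right)}\right)^{2} = \left(138 + \left(7 + 3 \cdot 5\right)\right)^{2} = \left(138 + \left(7 + 15\right)\right)^{2} = \left(138 + 22\right)^{2} = 160^{2} = 25600$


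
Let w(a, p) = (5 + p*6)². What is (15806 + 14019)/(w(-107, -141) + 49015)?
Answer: 29825/756296 ≈ 0.039436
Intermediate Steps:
w(a, p) = (5 + 6*p)²
(15806 + 14019)/(w(-107, -141) + 49015) = (15806 + 14019)/((5 + 6*(-141))² + 49015) = 29825/((5 - 846)² + 49015) = 29825/((-841)² + 49015) = 29825/(707281 + 49015) = 29825/756296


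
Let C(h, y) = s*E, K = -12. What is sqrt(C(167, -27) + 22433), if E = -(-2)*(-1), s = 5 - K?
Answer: sqrt(22399) ≈ 149.66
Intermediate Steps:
s = 17 (s = 5 - 1*(-12) = 5 + 12 = 17)
E = -2 (E = -2*1 = -2)
C(h, y) = -34 (C(h, y) = 17*(-2) = -34)
sqrt(C(167, -27) + 22433) = sqrt(-34 + 22433) = sqrt(22399)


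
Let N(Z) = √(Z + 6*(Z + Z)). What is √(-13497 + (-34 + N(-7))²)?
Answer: √(-13497 + (-34 + I*√91)²) ≈ 2.9079 - 111.54*I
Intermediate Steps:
N(Z) = √13*√Z (N(Z) = √(Z + 6*(2*Z)) = √(Z + 12*Z) = √(13*Z) = √13*√Z)
√(-13497 + (-34 + N(-7))²) = √(-13497 + (-34 + √13*√(-7))²) = √(-13497 + (-34 + √13*(I*√7))²) = √(-13497 + (-34 + I*√91)²)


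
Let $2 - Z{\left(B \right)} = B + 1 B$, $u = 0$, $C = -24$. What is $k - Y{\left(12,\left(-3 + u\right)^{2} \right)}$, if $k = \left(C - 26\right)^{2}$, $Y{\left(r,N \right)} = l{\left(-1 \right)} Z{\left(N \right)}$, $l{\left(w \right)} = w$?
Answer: $2484$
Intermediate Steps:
$Z{\left(B \right)} = 2 - 2 B$ ($Z{\left(B \right)} = 2 - \left(B + 1 B\right) = 2 - \left(B + B\right) = 2 - 2 B$)
$Y{\left(r,N \right)} = -2 + 2 N$ ($Y{\left(r,N \right)} = - (2 - 2 N) = -2 + 2 N$)
$k = 2500$ ($k = \left(-24 - 26\right)^{2} = \left(-50\right)^{2} = 2500$)
$k - Y{\left(12,\left(-3 + u\right)^{2} \right)} = 2500 - \left(-2 + 2 \left(-3 + 0\right)^{2}\right) = 2500 - \left(-2 + 2 \left(-3\right)^{2}\right) = 2500 - \left(-2 + 2 \cdot 9\right) = 2500 - \left(-2 + 18\right) = 2500 - 16 = 2484$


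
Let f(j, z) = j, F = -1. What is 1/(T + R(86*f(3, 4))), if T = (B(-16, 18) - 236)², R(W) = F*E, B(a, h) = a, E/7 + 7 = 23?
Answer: 1/63392 ≈ 1.5775e-5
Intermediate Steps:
E = 112 (E = -49 + 7*23 = -49 + 161 = 112)
R(W) = -112 (R(W) = -1*112 = -112)
T = 63504 (T = (-16 - 236)² = (-252)² = 63504)
1/(T + R(86*f(3, 4))) = 1/(63504 - 112) = 1/63392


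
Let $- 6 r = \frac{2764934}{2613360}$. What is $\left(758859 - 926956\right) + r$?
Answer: $- \frac{1317895310227}{7840080} \approx -1.681 \cdot 10^{5}$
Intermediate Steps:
$r = - \frac{1382467}{7840080}$ ($r = - \frac{2764934 \cdot \frac{1}{2613360}}{6} = \left(- \frac{1}{6}\right) \frac{1382467}{1306680} = - \frac{1382467}{7840080} \approx -0.17633$)
$\left(758859 - 926956\right) + r = \left(758859 - 926956\right) - \frac{1382467}{7840080} = -168097 - \frac{1382467}{7840080} = - \frac{1317895310227}{7840080}$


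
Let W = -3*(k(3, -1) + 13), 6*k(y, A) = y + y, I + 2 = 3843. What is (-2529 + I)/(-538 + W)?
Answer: -328/145 ≈ -2.2621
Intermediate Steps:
I = 3841 (I = -2 + 3843 = 3841)
k(y, A) = y/3 (k(y, A) = (y + y)/6 = (2*y)/6 = y/3)
W = -42 (W = -3*((1/3)*3 + 13) = -3*(1 + 13) = -3*14 = -42)
(-2529 + I)/(-538 + W) = (-2529 + 3841)/(-538 - 42) = 1312/(-580) = 1312*(-1/580) = -328/145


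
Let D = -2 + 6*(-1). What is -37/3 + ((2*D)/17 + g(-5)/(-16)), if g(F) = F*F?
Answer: -12107/816 ≈ -14.837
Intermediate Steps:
D = -8 (D = -2 - 6 = -8)
g(F) = F²
-37/3 + ((2*D)/17 + g(-5)/(-16)) = -37/3 + ((2*(-8))/17 + (-5)²/(-16)) = -37*⅓ + (-16*1/17 + 25*(-1/16)) = -37/3 + (-16/17 - 25/16) = -37/3 - 681/272 = -12107/816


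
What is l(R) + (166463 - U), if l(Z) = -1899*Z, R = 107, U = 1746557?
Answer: -1783287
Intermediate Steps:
l(R) + (166463 - U) = -1899*107 + (166463 - 1*1746557) = -203193 + (166463 - 1746557) = -203193 - 1580094 = -1783287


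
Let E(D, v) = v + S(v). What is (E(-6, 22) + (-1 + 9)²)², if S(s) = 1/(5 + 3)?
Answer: 474721/64 ≈ 7417.5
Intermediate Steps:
S(s) = ⅛ (S(s) = 1/8 = ⅛)
E(D, v) = ⅛ + v (E(D, v) = v + ⅛ = ⅛ + v)
(E(-6, 22) + (-1 + 9)²)² = ((⅛ + 22) + (-1 + 9)²)² = (177/8 + 8²)² = (177/8 + 64)² = (689/8)² = 474721/64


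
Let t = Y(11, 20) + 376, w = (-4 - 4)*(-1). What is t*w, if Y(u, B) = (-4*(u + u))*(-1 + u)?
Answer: -4032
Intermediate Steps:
Y(u, B) = -8*u*(-1 + u) (Y(u, B) = (-8*u)*(-1 + u) = -8*u*(-1 + u))
w = 8 (w = -8*(-1) = 8)
t = -504 (t = 8*11*(1 - 1*11) + 376 = 8*11*(1 - 11) + 376 = 8*11*(-10) + 376 = -880 + 376 = -504)
t*w = -504*8 = -4032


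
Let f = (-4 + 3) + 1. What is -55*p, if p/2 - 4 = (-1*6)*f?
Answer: -440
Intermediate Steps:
f = 0 (f = -1 + 1 = 0)
p = 8 (p = 8 + 2*(-1*6*0) = 8 + 2*(-6*0) = 8 + 2*0 = 8 + 0 = 8)
-55*p = -55*8 = -440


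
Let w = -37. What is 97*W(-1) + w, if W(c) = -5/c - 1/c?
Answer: 545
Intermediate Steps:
W(c) = -6/c
97*W(-1) + w = 97*(-6/(-1)) - 37 = 97*(-6*(-1)) - 37 = 97*6 - 37 = 582 - 37 = 545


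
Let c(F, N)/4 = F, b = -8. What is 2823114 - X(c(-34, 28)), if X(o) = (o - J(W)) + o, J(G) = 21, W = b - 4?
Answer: 2823407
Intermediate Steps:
W = -12 (W = -8 - 4 = -12)
c(F, N) = 4*F
X(o) = -21 + 2*o (X(o) = (o - 1*21) + o = (o - 21) + o = (-21 + o) + o = -21 + 2*o)
2823114 - X(c(-34, 28)) = 2823114 - (-21 + 2*(4*(-34))) = 2823114 - (-21 + 2*(-136)) = 2823114 - (-21 - 272) = 2823114 - 1*(-293) = 2823114 + 293 = 2823407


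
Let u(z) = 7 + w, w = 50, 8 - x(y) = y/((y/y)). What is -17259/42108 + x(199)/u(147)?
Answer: -273527/72732 ≈ -3.7607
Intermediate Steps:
x(y) = 8 - y (x(y) = 8 - y/(y/y) = 8 - y/1 = 8 - y)
u(z) = 57 (u(z) = 7 + 50 = 57)
-17259/42108 + x(199)/u(147) = -17259/42108 + (8 - 1*199)/57 = -17259*1/42108 + (8 - 199)*(1/57) = -523/1276 - 191*1/57 = -523/1276 - 191/57 = -273527/72732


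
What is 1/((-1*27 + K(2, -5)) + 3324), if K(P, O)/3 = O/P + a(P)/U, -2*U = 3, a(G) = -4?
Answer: 2/6595 ≈ 0.00030326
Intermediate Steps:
U = -3/2 (U = -1/2*3 = -3/2 ≈ -1.5000)
K(P, O) = 8 + 3*O/P (K(P, O) = 3*(O/P - 4/(-3/2)) = 3*(O/P - 4*(-2/3)) = 3*(O/P + 8/3) = 3*(8/3 + O/P) = 8 + 3*O/P)
1/((-1*27 + K(2, -5)) + 3324) = 1/((-1*27 + (8 + 3*(-5)/2)) + 3324) = 1/((-27 + (8 + 3*(-5)*(1/2))) + 3324) = 1/((-27 + (8 - 15/2)) + 3324) = 1/((-27 + 1/2) + 3324) = 1/(-53/2 + 3324) = 1/(6595/2) = 2/6595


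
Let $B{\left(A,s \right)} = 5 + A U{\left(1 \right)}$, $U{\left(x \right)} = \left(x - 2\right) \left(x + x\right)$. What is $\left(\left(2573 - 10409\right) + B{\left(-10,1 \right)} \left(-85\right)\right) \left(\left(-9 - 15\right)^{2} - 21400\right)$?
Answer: $207427864$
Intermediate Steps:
$U{\left(x \right)} = 2 x \left(-2 + x\right)$ ($U{\left(x \right)} = \left(-2 + x\right) 2 x = 2 x \left(-2 + x\right)$)
$B{\left(A,s \right)} = 5 - 2 A$ ($B{\left(A,s \right)} = 5 + A 2 \cdot 1 \left(-2 + 1\right) = 5 + A 2 \cdot 1 \left(-1\right) = 5 + A \left(-2\right) = 5 - 2 A$)
$\left(\left(2573 - 10409\right) + B{\left(-10,1 \right)} \left(-85\right)\right) \left(\left(-9 - 15\right)^{2} - 21400\right) = \left(\left(2573 - 10409\right) + \left(5 - -20\right) \left(-85\right)\right) \left(\left(-9 - 15\right)^{2} - 21400\right) = \left(-7836 + \left(5 + 20\right) \left(-85\right)\right) \left(\left(-24\right)^{2} - 21400\right) = \left(-7836 + 25 \left(-85\right)\right) \left(576 - 21400\right) = \left(-7836 - 2125\right) \left(-20824\right) = \left(-9961\right) \left(-20824\right) = 207427864$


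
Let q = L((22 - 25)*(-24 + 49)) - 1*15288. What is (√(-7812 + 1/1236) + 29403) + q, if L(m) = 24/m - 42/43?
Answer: 15172231/1075 + I*√2983589979/618 ≈ 14114.0 + 88.385*I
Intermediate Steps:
L(m) = -42/43 + 24/m (L(m) = 24/m - 42*1/43 = 24/m - 42/43 = -42/43 + 24/m)
q = -16435994/1075 (q = (-42/43 + 24/(((22 - 25)*(-24 + 49)))) - 1*15288 = (-42/43 + 24/((-3*25))) - 15288 = (-42/43 + 24/(-75)) - 15288 = (-42/43 + 24*(-1/75)) - 15288 = (-42/43 - 8/25) - 15288 = -1394/1075 - 15288 = -16435994/1075 ≈ -15289.)
(√(-7812 + 1/1236) + 29403) + q = (√(-7812 + 1/1236) + 29403) - 16435994/1075 = (√(-9655631/1236) + 29403) - 16435994/1075 = (I*√2983589979/618 + 29403) - 16435994/1075 = (29403 + I*√2983589979/618) - 16435994/1075 = 15172231/1075 + I*√2983589979/618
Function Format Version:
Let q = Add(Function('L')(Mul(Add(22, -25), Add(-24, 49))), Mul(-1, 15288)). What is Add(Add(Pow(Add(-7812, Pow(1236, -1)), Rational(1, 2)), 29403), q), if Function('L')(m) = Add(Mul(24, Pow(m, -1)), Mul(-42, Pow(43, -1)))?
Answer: Add(Rational(15172231, 1075), Mul(Rational(1, 618), I, Pow(2983589979, Rational(1, 2)))) ≈ Add(14114., Mul(88.385, I))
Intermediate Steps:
Function('L')(m) = Add(Rational(-42, 43), Mul(24, Pow(m, -1))) (Function('L')(m) = Add(Mul(24, Pow(m, -1)), Mul(-42, Rational(1, 43))) = Add(Mul(24, Pow(m, -1)), Rational(-42, 43)) = Add(Rational(-42, 43), Mul(24, Pow(m, -1))))
q = Rational(-16435994, 1075) (q = Add(Add(Rational(-42, 43), Mul(24, Pow(Mul(Add(22, -25), Add(-24, 49)), -1))), Mul(-1, 15288)) = Add(Add(Rational(-42, 43), Mul(24, Pow(Mul(-3, 25), -1))), -15288) = Add(Add(Rational(-42, 43), Mul(24, Pow(-75, -1))), -15288) = Add(Add(Rational(-42, 43), Mul(24, Rational(-1, 75))), -15288) = Add(Add(Rational(-42, 43), Rational(-8, 25)), -15288) = Add(Rational(-1394, 1075), -15288) = Rational(-16435994, 1075) ≈ -15289.)
Add(Add(Pow(Add(-7812, Pow(1236, -1)), Rational(1, 2)), 29403), q) = Add(Add(Pow(Add(-7812, Pow(1236, -1)), Rational(1, 2)), 29403), Rational(-16435994, 1075)) = Add(Add(Pow(Add(-7812, Rational(1, 1236)), Rational(1, 2)), 29403), Rational(-16435994, 1075)) = Add(Add(Pow(Rational(-9655631, 1236), Rational(1, 2)), 29403), Rational(-16435994, 1075)) = Add(Add(Mul(Rational(1, 618), I, Pow(2983589979, Rational(1, 2))), 29403), Rational(-16435994, 1075)) = Add(Add(29403, Mul(Rational(1, 618), I, Pow(2983589979, Rational(1, 2)))), Rational(-16435994, 1075)) = Add(Rational(15172231, 1075), Mul(Rational(1, 618), I, Pow(2983589979, Rational(1, 2))))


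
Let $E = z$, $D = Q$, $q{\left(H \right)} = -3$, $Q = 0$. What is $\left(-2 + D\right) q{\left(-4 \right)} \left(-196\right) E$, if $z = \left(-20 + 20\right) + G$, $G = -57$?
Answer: $67032$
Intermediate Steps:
$D = 0$
$z = -57$ ($z = \left(-20 + 20\right) - 57 = 0 - 57 = -57$)
$E = -57$
$\left(-2 + D\right) q{\left(-4 \right)} \left(-196\right) E = \left(-2 + 0\right) \left(-3\right) \left(-196\right) \left(-57\right) = \left(-2\right) \left(-3\right) \left(-196\right) \left(-57\right) = 6 \left(-196\right) \left(-57\right) = \left(-1176\right) \left(-57\right) = 67032$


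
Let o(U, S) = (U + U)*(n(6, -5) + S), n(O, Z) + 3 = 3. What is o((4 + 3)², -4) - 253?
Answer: -645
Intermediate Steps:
n(O, Z) = 0 (n(O, Z) = -3 + 3 = 0)
o(U, S) = 2*S*U (o(U, S) = (U + U)*(0 + S) = (2*U)*S = 2*S*U)
o((4 + 3)², -4) - 253 = 2*(-4)*(4 + 3)² - 253 = 2*(-4)*7² - 253 = 2*(-4)*49 - 253 = -392 - 253 = -645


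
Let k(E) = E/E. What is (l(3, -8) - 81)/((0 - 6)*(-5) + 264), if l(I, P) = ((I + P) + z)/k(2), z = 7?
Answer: -79/294 ≈ -0.26871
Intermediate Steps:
k(E) = 1
l(I, P) = 7 + I + P (l(I, P) = ((I + P) + 7)/1 = (7 + I + P)*1 = 7 + I + P)
(l(3, -8) - 81)/((0 - 6)*(-5) + 264) = ((7 + 3 - 8) - 81)/((0 - 6)*(-5) + 264) = (2 - 81)/(-6*(-5) + 264) = -79/(30 + 264) = -79/294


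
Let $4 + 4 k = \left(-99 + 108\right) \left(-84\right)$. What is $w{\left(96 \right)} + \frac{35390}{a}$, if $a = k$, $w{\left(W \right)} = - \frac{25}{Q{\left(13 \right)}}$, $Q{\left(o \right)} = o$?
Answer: $- \frac{46482}{247} \approx -188.19$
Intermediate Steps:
$k = -190$ ($k = -1 + \frac{\left(-99 + 108\right) \left(-84\right)}{4} = -1 + \frac{9 \left(-84\right)}{4} = -1 + \frac{1}{4} \left(-756\right) = -1 - 189 = -190$)
$w{\left(W \right)} = - \frac{25}{13}$
$a = -190$
$w{\left(96 \right)} + \frac{35390}{a} = - \frac{25}{13} + \frac{35390}{-190} = - \frac{25}{13} + 35390 \left(- \frac{1}{190}\right) = - \frac{25}{13} - \frac{3539}{19} = - \frac{46482}{247}$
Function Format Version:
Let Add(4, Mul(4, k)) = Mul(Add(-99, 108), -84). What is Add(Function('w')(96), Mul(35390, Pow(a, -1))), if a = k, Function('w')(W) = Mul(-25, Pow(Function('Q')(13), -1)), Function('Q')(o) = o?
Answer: Rational(-46482, 247) ≈ -188.19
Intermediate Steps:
k = -190 (k = Add(-1, Mul(Rational(1, 4), Mul(Add(-99, 108), -84))) = Add(-1, Mul(Rational(1, 4), Mul(9, -84))) = Add(-1, Mul(Rational(1, 4), -756)) = Add(-1, -189) = -190)
Function('w')(W) = Rational(-25, 13) (Function('w')(W) = Mul(-25, Pow(13, -1)) = Mul(-25, Rational(1, 13)) = Rational(-25, 13))
a = -190
Add(Function('w')(96), Mul(35390, Pow(a, -1))) = Add(Rational(-25, 13), Mul(35390, Pow(-190, -1))) = Add(Rational(-25, 13), Mul(35390, Rational(-1, 190))) = Add(Rational(-25, 13), Rational(-3539, 19)) = Rational(-46482, 247)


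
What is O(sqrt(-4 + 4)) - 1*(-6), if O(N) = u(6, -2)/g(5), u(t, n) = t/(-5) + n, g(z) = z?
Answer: 134/25 ≈ 5.3600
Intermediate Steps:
u(t, n) = n - t/5 (u(t, n) = -t/5 + n = n - t/5)
O(N) = -16/25 (O(N) = (-2 - 1/5*6)/5 = (-2 - 6/5)*(1/5) = -16/5*1/5 = -16/25)
O(sqrt(-4 + 4)) - 1*(-6) = -16/25 - 1*(-6) = -16/25 + 6 = 134/25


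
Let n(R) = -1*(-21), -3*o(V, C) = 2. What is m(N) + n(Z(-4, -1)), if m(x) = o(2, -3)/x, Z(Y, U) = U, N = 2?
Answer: 62/3 ≈ 20.667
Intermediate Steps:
o(V, C) = -⅔ (o(V, C) = -⅓*2 = -⅔)
m(x) = -2/(3*x)
n(R) = 21
m(N) + n(Z(-4, -1)) = -⅔/2 + 21 = -⅔*½ + 21 = -⅓ + 21 = 62/3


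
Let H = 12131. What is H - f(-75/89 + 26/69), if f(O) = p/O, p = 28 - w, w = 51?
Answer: 34565548/2861 ≈ 12082.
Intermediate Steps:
p = -23 (p = 28 - 1*51 = 28 - 51 = -23)
f(O) = -23/O
H - f(-75/89 + 26/69) = 12131 - (-23)/(-75/89 + 26/69) = 12131 - (-23)/(-2861/6141) = 12131 - (-23)*(-6141)/2861 = 12131 - 1*141243/2861 = 12131 - 141243/2861 = 34565548/2861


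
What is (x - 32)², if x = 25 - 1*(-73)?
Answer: 4356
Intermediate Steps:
x = 98 (x = 25 + 73 = 98)
(x - 32)² = (98 - 32)² = 66² = 4356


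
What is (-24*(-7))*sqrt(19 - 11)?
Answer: 336*sqrt(2) ≈ 475.18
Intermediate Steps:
(-24*(-7))*sqrt(19 - 11) = 168*sqrt(8) = 168*(2*sqrt(2)) = 336*sqrt(2)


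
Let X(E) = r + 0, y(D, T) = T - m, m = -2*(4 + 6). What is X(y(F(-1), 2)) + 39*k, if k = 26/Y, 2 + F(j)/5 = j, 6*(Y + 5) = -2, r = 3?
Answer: -1497/8 ≈ -187.13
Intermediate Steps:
m = -20 (m = -2*10 = -20)
Y = -16/3 (Y = -5 + (⅙)*(-2) = -5 - ⅓ = -16/3 ≈ -5.3333)
F(j) = -10 + 5*j
y(D, T) = 20 + T (y(D, T) = T - 1*(-20) = T + 20 = 20 + T)
k = -39/8 (k = 26/(-16/3) = 26*(-3/16) = -39/8 ≈ -4.8750)
X(E) = 3 (X(E) = 3 + 0 = 3)
X(y(F(-1), 2)) + 39*k = 3 + 39*(-39/8) = 3 - 1521/8 = -1497/8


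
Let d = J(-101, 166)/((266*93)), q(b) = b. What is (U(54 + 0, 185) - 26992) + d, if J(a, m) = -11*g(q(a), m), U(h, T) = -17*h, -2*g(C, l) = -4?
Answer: -345218801/12369 ≈ -27910.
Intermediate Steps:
g(C, l) = 2 (g(C, l) = -½*(-4) = 2)
J(a, m) = -22 (J(a, m) = -11*2 = -22)
d = -11/12369 (d = -22/(266*93) = -22/24738 = -22*1/24738 = -11/12369 ≈ -0.00088932)
(U(54 + 0, 185) - 26992) + d = (-17*(54 + 0) - 26992) - 11/12369 = (-17*54 - 26992) - 11/12369 = (-918 - 26992) - 11/12369 = -27910 - 11/12369 = -345218801/12369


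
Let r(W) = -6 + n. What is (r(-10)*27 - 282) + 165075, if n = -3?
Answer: 164550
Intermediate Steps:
r(W) = -9 (r(W) = -6 - 3 = -9)
(r(-10)*27 - 282) + 165075 = (-9*27 - 282) + 165075 = (-243 - 282) + 165075 = -525 + 165075 = 164550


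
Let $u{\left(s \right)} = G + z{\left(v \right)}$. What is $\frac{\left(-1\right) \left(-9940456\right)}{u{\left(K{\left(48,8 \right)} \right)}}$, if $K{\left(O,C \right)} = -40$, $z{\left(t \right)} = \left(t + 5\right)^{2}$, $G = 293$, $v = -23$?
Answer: $\frac{9940456}{617} \approx 16111.0$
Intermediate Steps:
$z{\left(t \right)} = \left(5 + t\right)^{2}$
$u{\left(s \right)} = 617$ ($u{\left(s \right)} = 293 + \left(5 - 23\right)^{2} = 293 + \left(-18\right)^{2} = 293 + 324 = 617$)
$\frac{\left(-1\right) \left(-9940456\right)}{u{\left(K{\left(48,8 \right)} \right)}} = \frac{\left(-1\right) \left(-9940456\right)}{617} = 9940456 \cdot \frac{1}{617} = \frac{9940456}{617}$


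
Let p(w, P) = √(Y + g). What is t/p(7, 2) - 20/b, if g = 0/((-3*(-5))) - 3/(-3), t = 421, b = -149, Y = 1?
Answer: 20/149 + 421*√2/2 ≈ 297.83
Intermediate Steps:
g = 1 (g = 0/15 - 3*(-⅓) = 0*(1/15) + 1 = 0 + 1 = 1)
p(w, P) = √2 (p(w, P) = √(1 + 1) = √2)
t/p(7, 2) - 20/b = 421/(√2) - 20/(-149) = 421*(√2/2) - 20*(-1/149) = 421*√2/2 + 20/149 = 20/149 + 421*√2/2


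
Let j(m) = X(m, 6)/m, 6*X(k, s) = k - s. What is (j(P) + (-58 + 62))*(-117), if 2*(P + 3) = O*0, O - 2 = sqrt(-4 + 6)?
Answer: -1053/2 ≈ -526.50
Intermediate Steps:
O = 2 + sqrt(2) (O = 2 + sqrt(-4 + 6) = 2 + sqrt(2) ≈ 3.4142)
X(k, s) = -s/6 + k/6 (X(k, s) = (k - s)/6 = -s/6 + k/6)
P = -3 (P = -3 + ((2 + sqrt(2))*0)/2 = -3 + (1/2)*0 = -3 + 0 = -3)
j(m) = (-1 + m/6)/m (j(m) = (-1/6*6 + m/6)/m = (-1 + m/6)/m)
(j(P) + (-58 + 62))*(-117) = ((1/6)*(-6 - 3)/(-3) + (-58 + 62))*(-117) = ((1/6)*(-1/3)*(-9) + 4)*(-117) = (1/2 + 4)*(-117) = (9/2)*(-117) = -1053/2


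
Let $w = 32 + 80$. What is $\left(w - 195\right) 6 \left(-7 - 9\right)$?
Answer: $7968$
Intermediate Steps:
$w = 112$
$\left(w - 195\right) 6 \left(-7 - 9\right) = \left(112 - 195\right) 6 \left(-7 - 9\right) = - 83 \cdot 6 \left(-16\right) = \left(-83\right) \left(-96\right) = 7968$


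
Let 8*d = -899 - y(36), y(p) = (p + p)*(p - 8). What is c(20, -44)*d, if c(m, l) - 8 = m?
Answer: -20405/2 ≈ -10203.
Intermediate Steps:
c(m, l) = 8 + m
y(p) = 2*p*(-8 + p) (y(p) = (2*p)*(-8 + p) = 2*p*(-8 + p))
d = -2915/8 (d = (-899 - 2*36*(-8 + 36))/8 = (-899 - 2*36*28)/8 = (-899 - 1*2016)/8 = (-899 - 2016)/8 = (1/8)*(-2915) = -2915/8 ≈ -364.38)
c(20, -44)*d = (8 + 20)*(-2915/8) = 28*(-2915/8) = -20405/2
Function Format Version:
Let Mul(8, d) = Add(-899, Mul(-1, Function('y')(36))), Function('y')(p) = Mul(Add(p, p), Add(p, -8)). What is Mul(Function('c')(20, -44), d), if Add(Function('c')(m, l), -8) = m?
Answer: Rational(-20405, 2) ≈ -10203.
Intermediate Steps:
Function('c')(m, l) = Add(8, m)
Function('y')(p) = Mul(2, p, Add(-8, p)) (Function('y')(p) = Mul(Mul(2, p), Add(-8, p)) = Mul(2, p, Add(-8, p)))
d = Rational(-2915, 8) (d = Mul(Rational(1, 8), Add(-899, Mul(-1, Mul(2, 36, Add(-8, 36))))) = Mul(Rational(1, 8), Add(-899, Mul(-1, Mul(2, 36, 28)))) = Mul(Rational(1, 8), Add(-899, Mul(-1, 2016))) = Mul(Rational(1, 8), Add(-899, -2016)) = Mul(Rational(1, 8), -2915) = Rational(-2915, 8) ≈ -364.38)
Mul(Function('c')(20, -44), d) = Mul(Add(8, 20), Rational(-2915, 8)) = Mul(28, Rational(-2915, 8)) = Rational(-20405, 2)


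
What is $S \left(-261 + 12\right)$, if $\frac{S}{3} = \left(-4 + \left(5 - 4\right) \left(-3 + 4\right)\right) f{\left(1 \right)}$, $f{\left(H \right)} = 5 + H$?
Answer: $13446$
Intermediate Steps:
$S = -54$ ($S = 3 \left(-4 + \left(5 - 4\right) \left(-3 + 4\right)\right) \left(5 + 1\right) = 3 \left(-4 + 1 \cdot 1\right) 6 = 3 \left(-4 + 1\right) 6 = 3 \left(\left(-3\right) 6\right) = 3 \left(-18\right) = -54$)
$S \left(-261 + 12\right) = - 54 \left(-261 + 12\right) = \left(-54\right) \left(-249\right) = 13446$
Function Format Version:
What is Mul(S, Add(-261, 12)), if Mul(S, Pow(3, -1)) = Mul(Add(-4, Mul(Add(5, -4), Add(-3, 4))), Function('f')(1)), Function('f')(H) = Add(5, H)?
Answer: 13446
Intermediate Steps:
S = -54 (S = Mul(3, Mul(Add(-4, Mul(Add(5, -4), Add(-3, 4))), Add(5, 1))) = Mul(3, Mul(Add(-4, Mul(1, 1)), 6)) = Mul(3, Mul(Add(-4, 1), 6)) = Mul(3, Mul(-3, 6)) = Mul(3, -18) = -54)
Mul(S, Add(-261, 12)) = Mul(-54, Add(-261, 12)) = Mul(-54, -249) = 13446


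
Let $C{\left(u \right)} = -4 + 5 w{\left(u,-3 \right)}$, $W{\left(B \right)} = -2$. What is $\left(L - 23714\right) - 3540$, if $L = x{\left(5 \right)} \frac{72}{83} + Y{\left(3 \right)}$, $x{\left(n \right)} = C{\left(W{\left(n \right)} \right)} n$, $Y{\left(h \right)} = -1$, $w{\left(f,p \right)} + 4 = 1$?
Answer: $- \frac{2269005}{83} \approx -27337.0$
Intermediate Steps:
$w{\left(f,p \right)} = -3$ ($w{\left(f,p \right)} = -4 + 1 = -3$)
$C{\left(u \right)} = -19$ ($C{\left(u \right)} = -4 + 5 \left(-3\right) = -4 - 15 = -19$)
$x{\left(n \right)} = - 19 n$
$L = - \frac{6923}{83}$ ($L = \left(-19\right) 5 \cdot \frac{72}{83} - 1 = - 95 \cdot 72 \cdot \frac{1}{83} - 1 = \left(-95\right) \frac{72}{83} - 1 = - \frac{6840}{83} - 1 = - \frac{6923}{83} \approx -83.41$)
$\left(L - 23714\right) - 3540 = \left(- \frac{6923}{83} - 23714\right) - 3540 = - \frac{1975185}{83} - 3540 = - \frac{2269005}{83}$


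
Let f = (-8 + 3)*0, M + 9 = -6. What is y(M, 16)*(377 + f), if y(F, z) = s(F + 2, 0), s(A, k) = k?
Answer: 0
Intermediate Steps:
M = -15 (M = -9 - 6 = -15)
y(F, z) = 0
f = 0 (f = -5*0 = 0)
y(M, 16)*(377 + f) = 0*(377 + 0) = 0*377 = 0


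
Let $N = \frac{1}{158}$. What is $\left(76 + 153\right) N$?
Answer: $\frac{229}{158} \approx 1.4494$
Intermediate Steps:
$N = \frac{1}{158} \approx 0.0063291$
$\left(76 + 153\right) N = \left(76 + 153\right) \frac{1}{158} = 229 \cdot \frac{1}{158} = \frac{229}{158}$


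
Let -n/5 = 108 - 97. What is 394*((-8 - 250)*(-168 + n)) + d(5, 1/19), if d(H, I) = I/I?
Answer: 22668397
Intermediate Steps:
n = -55 (n = -5*(108 - 97) = -5*11 = -55)
d(H, I) = 1
394*((-8 - 250)*(-168 + n)) + d(5, 1/19) = 394*((-8 - 250)*(-168 - 55)) + 1 = 394*(-258*(-223)) + 1 = 394*57534 + 1 = 22668396 + 1 = 22668397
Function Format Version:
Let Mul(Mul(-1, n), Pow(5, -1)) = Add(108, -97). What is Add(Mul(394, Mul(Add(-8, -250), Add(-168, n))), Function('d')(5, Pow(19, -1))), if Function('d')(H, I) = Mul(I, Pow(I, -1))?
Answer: 22668397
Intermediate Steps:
n = -55 (n = Mul(-5, Add(108, -97)) = Mul(-5, 11) = -55)
Function('d')(H, I) = 1
Add(Mul(394, Mul(Add(-8, -250), Add(-168, n))), Function('d')(5, Pow(19, -1))) = Add(Mul(394, Mul(Add(-8, -250), Add(-168, -55))), 1) = Add(Mul(394, Mul(-258, -223)), 1) = Add(Mul(394, 57534), 1) = Add(22668396, 1) = 22668397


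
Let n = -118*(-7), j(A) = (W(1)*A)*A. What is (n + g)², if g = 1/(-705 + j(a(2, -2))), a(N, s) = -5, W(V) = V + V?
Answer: 292712378841/429025 ≈ 6.8227e+5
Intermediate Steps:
W(V) = 2*V
j(A) = 2*A² (j(A) = ((2*1)*A)*A = (2*A)*A = 2*A²)
g = -1/655 (g = 1/(-705 + 2*(-5)²) = 1/(-705 + 2*25) = 1/(-705 + 50) = 1/(-655) = -1/655 ≈ -0.0015267)
n = 826
(n + g)² = (826 - 1/655)² = (541029/655)² = 292712378841/429025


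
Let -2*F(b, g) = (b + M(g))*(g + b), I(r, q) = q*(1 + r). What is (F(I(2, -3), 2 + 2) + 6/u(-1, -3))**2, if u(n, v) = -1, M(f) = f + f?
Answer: 289/4 ≈ 72.250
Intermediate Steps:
M(f) = 2*f
F(b, g) = -(b + g)*(b + 2*g)/2 (F(b, g) = -(b + 2*g)*(g + b)/2 = -(b + 2*g)*(b + g)/2 = -(b + g)*(b + 2*g)/2)
(F(I(2, -3), 2 + 2) + 6/u(-1, -3))**2 = ((-(2 + 2)**2 - 9*(1 + 2)**2/2 - 3*(-3*(1 + 2))*(2 + 2)/2) + 6/(-1))**2 = ((-1*4**2 - (-3*3)**2/2 - 3/2*(-3*3)*4) + 6*(-1))**2 = ((-1*16 - 1/2*(-9)**2 - 3/2*(-9)*4) - 6)**2 = ((-16 - 1/2*81 + 54) - 6)**2 = ((-16 - 81/2 + 54) - 6)**2 = (-5/2 - 6)**2 = (-17/2)**2 = 289/4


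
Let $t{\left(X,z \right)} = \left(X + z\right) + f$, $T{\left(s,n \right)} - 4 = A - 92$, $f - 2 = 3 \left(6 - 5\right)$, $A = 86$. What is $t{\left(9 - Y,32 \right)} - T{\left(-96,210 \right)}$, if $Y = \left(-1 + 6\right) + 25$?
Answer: $18$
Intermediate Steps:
$Y = 30$ ($Y = 5 + 25 = 30$)
$f = 5$ ($f = 2 + 3 \left(6 - 5\right) = 2 + 3 \cdot 1 = 2 + 3 = 5$)
$T{\left(s,n \right)} = -2$ ($T{\left(s,n \right)} = 4 + \left(86 - 92\right) = 4 - 6 = -2$)
$t{\left(X,z \right)} = 5 + X + z$ ($t{\left(X,z \right)} = \left(X + z\right) + 5 = 5 + X + z$)
$t{\left(9 - Y,32 \right)} - T{\left(-96,210 \right)} = \left(5 + \left(9 - 30\right) + 32\right) - -2 = \left(5 + \left(9 - 30\right) + 32\right) + 2 = \left(5 - 21 + 32\right) + 2 = 16 + 2 = 18$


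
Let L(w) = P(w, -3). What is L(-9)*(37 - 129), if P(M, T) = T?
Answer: 276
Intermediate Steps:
L(w) = -3
L(-9)*(37 - 129) = -3*(37 - 129) = -3*(-92) = 276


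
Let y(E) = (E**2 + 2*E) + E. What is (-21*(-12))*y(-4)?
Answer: 1008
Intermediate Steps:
y(E) = E**2 + 3*E
(-21*(-12))*y(-4) = (-21*(-12))*(-4*(3 - 4)) = 252*(-4*(-1)) = 252*4 = 1008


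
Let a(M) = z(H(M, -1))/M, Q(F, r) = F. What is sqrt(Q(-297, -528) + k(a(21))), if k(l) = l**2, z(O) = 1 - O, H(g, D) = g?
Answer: I*sqrt(130577)/21 ≈ 17.207*I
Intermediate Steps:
a(M) = (1 - M)/M
sqrt(Q(-297, -528) + k(a(21))) = sqrt(-297 + ((1 - 1*21)/21)**2) = sqrt(-297 + ((1 - 21)/21)**2) = sqrt(-297 + ((1/21)*(-20))**2) = sqrt(-297 + (-20/21)**2) = sqrt(-297 + 400/441) = sqrt(-130577/441) = I*sqrt(130577)/21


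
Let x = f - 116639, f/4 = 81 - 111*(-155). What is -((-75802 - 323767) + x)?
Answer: 447064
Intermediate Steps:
f = 69144 (f = 4*(81 - 111*(-155)) = 4*(81 + 17205) = 4*17286 = 69144)
x = -47495 (x = 69144 - 116639 = -47495)
-((-75802 - 323767) + x) = -((-75802 - 323767) - 47495) = -(-399569 - 47495) = -1*(-447064) = 447064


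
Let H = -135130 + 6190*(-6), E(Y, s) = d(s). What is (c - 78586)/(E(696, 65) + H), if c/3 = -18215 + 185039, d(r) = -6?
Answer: -210943/86138 ≈ -2.4489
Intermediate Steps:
E(Y, s) = -6
c = 500472 (c = 3*(-18215 + 185039) = 3*166824 = 500472)
H = -172270 (H = -135130 - 37140 = -172270)
(c - 78586)/(E(696, 65) + H) = (500472 - 78586)/(-6 - 172270) = 421886/(-172276) = 421886*(-1/172276) = -210943/86138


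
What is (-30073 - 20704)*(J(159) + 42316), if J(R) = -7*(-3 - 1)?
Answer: -2150101288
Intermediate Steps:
J(R) = 28 (J(R) = -7*(-4) = 28)
(-30073 - 20704)*(J(159) + 42316) = (-30073 - 20704)*(28 + 42316) = -50777*42344 = -2150101288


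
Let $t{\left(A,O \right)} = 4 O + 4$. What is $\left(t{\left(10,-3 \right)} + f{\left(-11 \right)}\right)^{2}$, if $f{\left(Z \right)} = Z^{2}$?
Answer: $12769$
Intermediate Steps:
$t{\left(A,O \right)} = 4 + 4 O$
$\left(t{\left(10,-3 \right)} + f{\left(-11 \right)}\right)^{2} = \left(\left(4 + 4 \left(-3\right)\right) + \left(-11\right)^{2}\right)^{2} = \left(\left(4 - 12\right) + 121\right)^{2} = \left(-8 + 121\right)^{2} = 113^{2} = 12769$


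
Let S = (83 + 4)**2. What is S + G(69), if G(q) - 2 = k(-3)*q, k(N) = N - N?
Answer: 7571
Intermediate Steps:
k(N) = 0
G(q) = 2 (G(q) = 2 + 0*q = 2 + 0 = 2)
S = 7569 (S = 87**2 = 7569)
S + G(69) = 7569 + 2 = 7571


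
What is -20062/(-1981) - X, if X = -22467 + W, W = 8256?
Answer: 4024579/283 ≈ 14221.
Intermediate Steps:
X = -14211 (X = -22467 + 8256 = -14211)
-20062/(-1981) - X = -20062/(-1981) - 1*(-14211) = -20062*(-1/1981) + 14211 = 2866/283 + 14211 = 4024579/283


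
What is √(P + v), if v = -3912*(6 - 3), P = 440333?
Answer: √428597 ≈ 654.67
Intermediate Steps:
v = -11736 (v = -3912*3 = -1956*6 = -11736)
√(P + v) = √(440333 - 11736) = √428597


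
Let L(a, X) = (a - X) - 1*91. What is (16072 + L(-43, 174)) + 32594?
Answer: 48358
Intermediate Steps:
L(a, X) = -91 + a - X (L(a, X) = (a - X) - 91 = -91 + a - X)
(16072 + L(-43, 174)) + 32594 = (16072 + (-91 - 43 - 1*174)) + 32594 = (16072 + (-91 - 43 - 174)) + 32594 = (16072 - 308) + 32594 = 15764 + 32594 = 48358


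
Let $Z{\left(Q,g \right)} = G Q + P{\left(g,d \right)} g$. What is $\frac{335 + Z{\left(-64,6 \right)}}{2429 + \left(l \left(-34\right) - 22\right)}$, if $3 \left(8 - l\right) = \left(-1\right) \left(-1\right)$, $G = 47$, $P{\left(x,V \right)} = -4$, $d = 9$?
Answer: $- \frac{8091}{6439} \approx -1.2566$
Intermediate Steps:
$l = \frac{23}{3}$ ($l = 8 - \frac{\left(-1\right) \left(-1\right)}{3} = 8 - \frac{1}{3} = \frac{23}{3} \approx 7.6667$)
$Z{\left(Q,g \right)} = - 4 g + 47 Q$ ($Z{\left(Q,g \right)} = 47 Q - 4 g = - 4 g + 47 Q$)
$\frac{335 + Z{\left(-64,6 \right)}}{2429 + \left(l \left(-34\right) - 22\right)} = \frac{335 + \left(\left(-4\right) 6 + 47 \left(-64\right)\right)}{2429 + \left(\frac{23}{3} \left(-34\right) - 22\right)} = \frac{335 - 3032}{2429 - \frac{848}{3}} = - \frac{2697}{\frac{6439}{3}} = \left(-2697\right) \frac{3}{6439} = - \frac{8091}{6439}$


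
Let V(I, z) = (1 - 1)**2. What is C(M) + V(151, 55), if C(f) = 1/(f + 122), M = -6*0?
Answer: 1/122 ≈ 0.0081967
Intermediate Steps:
M = 0
V(I, z) = 0 (V(I, z) = 0**2 = 0)
C(f) = 1/(122 + f)
C(M) + V(151, 55) = 1/(122 + 0) + 0 = 1/122 + 0 = 1/122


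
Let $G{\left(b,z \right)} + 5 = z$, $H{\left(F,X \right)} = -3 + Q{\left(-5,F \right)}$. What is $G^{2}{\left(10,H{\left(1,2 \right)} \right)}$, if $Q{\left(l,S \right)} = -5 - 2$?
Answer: $225$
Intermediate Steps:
$Q{\left(l,S \right)} = -7$
$H{\left(F,X \right)} = -10$ ($H{\left(F,X \right)} = -3 - 7 = -10$)
$G{\left(b,z \right)} = -5 + z$
$G^{2}{\left(10,H{\left(1,2 \right)} \right)} = \left(-5 - 10\right)^{2} = \left(-15\right)^{2} = 225$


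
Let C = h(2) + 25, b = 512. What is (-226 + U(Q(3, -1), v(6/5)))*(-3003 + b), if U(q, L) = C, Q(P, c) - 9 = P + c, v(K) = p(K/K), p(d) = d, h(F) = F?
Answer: 495709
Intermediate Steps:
v(K) = 1 (v(K) = K/K = 1)
Q(P, c) = 9 + P + c (Q(P, c) = 9 + (P + c) = 9 + P + c)
C = 27 (C = 2 + 25 = 27)
U(q, L) = 27
(-226 + U(Q(3, -1), v(6/5)))*(-3003 + b) = (-226 + 27)*(-3003 + 512) = -199*(-2491) = 495709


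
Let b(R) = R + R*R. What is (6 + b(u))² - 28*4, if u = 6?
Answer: 2192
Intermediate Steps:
b(R) = R + R²
(6 + b(u))² - 28*4 = (6 + 6*(1 + 6))² - 28*4 = (6 + 6*7)² - 112 = (6 + 42)² - 112 = 48² - 112 = 2304 - 112 = 2192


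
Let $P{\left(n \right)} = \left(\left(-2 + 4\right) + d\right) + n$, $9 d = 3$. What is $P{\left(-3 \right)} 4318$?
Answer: $- \frac{8636}{3} \approx -2878.7$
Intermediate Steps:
$d = \frac{1}{3}$ ($d = \frac{1}{9} \cdot 3 = \frac{1}{3} \approx 0.33333$)
$P{\left(n \right)} = \frac{7}{3} + n$ ($P{\left(n \right)} = \left(\left(-2 + 4\right) + \frac{1}{3}\right) + n = \left(2 + \frac{1}{3}\right) + n = \frac{7}{3} + n$)
$P{\left(-3 \right)} 4318 = \left(\frac{7}{3} - 3\right) 4318 = \left(- \frac{2}{3}\right) 4318 = - \frac{8636}{3}$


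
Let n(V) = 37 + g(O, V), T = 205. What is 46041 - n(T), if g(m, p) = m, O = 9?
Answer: 45995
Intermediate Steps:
n(V) = 46 (n(V) = 37 + 9 = 46)
46041 - n(T) = 46041 - 1*46 = 46041 - 46 = 45995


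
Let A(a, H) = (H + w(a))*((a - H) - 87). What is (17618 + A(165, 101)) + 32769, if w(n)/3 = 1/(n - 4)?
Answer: 336445/7 ≈ 48064.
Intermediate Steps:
w(n) = 3/(-4 + n) (w(n) = 3/(n - 4) = 3/(-4 + n))
A(a, H) = (H + 3/(-4 + a))*(-87 + a - H) (A(a, H) = (H + 3/(-4 + a))*((a - H) - 87) = (H + 3/(-4 + a))*(-87 + a - H))
(17618 + A(165, 101)) + 32769 = (17618 + (-261 - 3*101 + 3*165 + 101*(-4 + 165)*(-87 + 165 - 1*101))/(-4 + 165)) + 32769 = (17618 + (-261 - 303 + 495 + 101*161*(-87 + 165 - 101))/161) + 32769 = (17618 + (-261 - 303 + 495 + 101*161*(-23))/161) + 32769 = (17618 + (-261 - 303 + 495 - 374003)/161) + 32769 = (17618 + (1/161)*(-374072)) + 32769 = (17618 - 16264/7) + 32769 = 107062/7 + 32769 = 336445/7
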